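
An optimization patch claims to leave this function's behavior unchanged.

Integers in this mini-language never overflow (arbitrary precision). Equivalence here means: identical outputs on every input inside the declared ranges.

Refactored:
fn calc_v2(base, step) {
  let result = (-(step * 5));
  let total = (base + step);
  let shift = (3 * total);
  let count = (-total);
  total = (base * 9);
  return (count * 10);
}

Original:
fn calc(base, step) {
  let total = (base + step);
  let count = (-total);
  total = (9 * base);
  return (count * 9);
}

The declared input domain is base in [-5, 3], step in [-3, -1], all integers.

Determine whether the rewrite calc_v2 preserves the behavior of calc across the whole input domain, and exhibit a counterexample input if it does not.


Try base=-5, step=-3.
calc: total := -8 | count := 8 | total := -45 | result 72
calc_v2: result := 15 | total := -8 | shift := -24 | count := 8 | total := -45 | result 80
72 != 80, so the rewrite changes behavior.
verdict: not equivalent; witness: base=-5, step=-3


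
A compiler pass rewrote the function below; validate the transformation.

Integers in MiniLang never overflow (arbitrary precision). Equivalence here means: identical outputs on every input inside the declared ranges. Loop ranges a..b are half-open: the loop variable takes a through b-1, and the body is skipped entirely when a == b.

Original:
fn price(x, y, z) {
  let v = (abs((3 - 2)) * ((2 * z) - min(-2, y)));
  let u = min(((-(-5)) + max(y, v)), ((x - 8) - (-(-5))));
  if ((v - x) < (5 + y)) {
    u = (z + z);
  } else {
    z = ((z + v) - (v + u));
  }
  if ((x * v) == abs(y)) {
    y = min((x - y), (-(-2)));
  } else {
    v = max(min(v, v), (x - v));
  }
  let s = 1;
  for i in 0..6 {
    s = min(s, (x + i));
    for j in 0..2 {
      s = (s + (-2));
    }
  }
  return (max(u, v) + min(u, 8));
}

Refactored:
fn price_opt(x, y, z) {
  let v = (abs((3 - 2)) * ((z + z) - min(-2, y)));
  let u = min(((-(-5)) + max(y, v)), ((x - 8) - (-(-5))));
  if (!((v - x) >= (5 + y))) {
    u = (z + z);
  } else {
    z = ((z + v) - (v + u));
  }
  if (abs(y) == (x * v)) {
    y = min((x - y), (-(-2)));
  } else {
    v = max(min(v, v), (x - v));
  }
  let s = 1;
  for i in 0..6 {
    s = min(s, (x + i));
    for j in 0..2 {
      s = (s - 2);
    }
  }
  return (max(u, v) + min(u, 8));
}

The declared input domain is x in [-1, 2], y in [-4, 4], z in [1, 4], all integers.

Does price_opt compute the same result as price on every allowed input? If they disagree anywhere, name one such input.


Behavior is preserved: although constant usage differs, plus arithmetic usage differs, plus boolean connective usage differs, plus comparison usage differs, the outputs never diverge.
As a probe, take x=2, y=0, z=4: price runs v becomes 10; next u becomes -11; next ((v - x) < (5 + y)) evaluates to false; next z becomes 15; next ((x * v) == abs(y)) evaluates to false; next v becomes 10; next s becomes 1; next at i=0:; next s becomes 1; next at j=0:; next s becomes -1; next at j=1:; next s becomes -3; next at i=1:; next s becomes -3; next at j=0:; next s becomes -5; next at j=1:; next s becomes -7; next at i=2:; next s becomes -7; next at j=0:; next s becomes -9; next at j=1:; next s becomes -11; next at i=3:; next s becomes -11; next at j=0:; next s becomes -13; next at j=1:; next s becomes -15; next at i=4:; next s becomes -15; next at j=0:; next s becomes -17; next at j=1:; next s becomes -19; next at i=5:; next s becomes -19; next at j=0:; next s becomes -21; next at j=1:; next s becomes -23; next final value -1; price_opt runs v becomes 10; next u becomes -11; next (!((v - x) >= (5 + y))) evaluates to false; next z becomes 15; next (abs(y) == (x * v)) evaluates to false; next v becomes 10; next s becomes 1; next at i=0:; next s becomes 1; next at j=0:; next s becomes -1; next at j=1:; next s becomes -3; next at i=1:; next s becomes -3; next at j=0:; next s becomes -5; next at j=1:; next s becomes -7; next at i=2:; next s becomes -7; next at j=0:; next s becomes -9; next at j=1:; next s becomes -11; next at i=3:; next s becomes -11; next at j=0:; next s becomes -13; next at j=1:; next s becomes -15; next at i=4:; next s becomes -15; next at j=0:; next s becomes -17; next at j=1:; next s becomes -19; next at i=5:; next s becomes -19; next at j=0:; next s becomes -21; next at j=1:; next s becomes -23; next final value -1; both end at -1.
Sweeping the whole domain (144 inputs) finds no disagreement.
verdict: equivalent


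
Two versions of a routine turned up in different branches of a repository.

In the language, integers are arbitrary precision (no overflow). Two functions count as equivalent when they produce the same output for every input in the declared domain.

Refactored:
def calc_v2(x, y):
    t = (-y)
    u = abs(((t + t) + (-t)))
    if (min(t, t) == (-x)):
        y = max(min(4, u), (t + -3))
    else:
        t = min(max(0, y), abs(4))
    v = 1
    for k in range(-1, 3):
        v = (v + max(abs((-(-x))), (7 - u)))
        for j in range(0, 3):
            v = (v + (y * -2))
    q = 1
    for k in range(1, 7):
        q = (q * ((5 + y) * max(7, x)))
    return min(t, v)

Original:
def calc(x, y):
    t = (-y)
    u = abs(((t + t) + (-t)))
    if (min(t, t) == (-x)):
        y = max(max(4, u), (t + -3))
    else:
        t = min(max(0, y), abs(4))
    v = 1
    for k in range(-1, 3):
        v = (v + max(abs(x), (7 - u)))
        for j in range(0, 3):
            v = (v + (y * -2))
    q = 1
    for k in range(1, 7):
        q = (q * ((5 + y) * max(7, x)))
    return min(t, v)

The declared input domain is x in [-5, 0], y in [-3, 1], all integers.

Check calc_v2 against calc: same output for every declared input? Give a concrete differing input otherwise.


Input x=-3, y=-3: -79 from calc versus -55 from calc_v2.
verdict: not equivalent; witness: x=-3, y=-3


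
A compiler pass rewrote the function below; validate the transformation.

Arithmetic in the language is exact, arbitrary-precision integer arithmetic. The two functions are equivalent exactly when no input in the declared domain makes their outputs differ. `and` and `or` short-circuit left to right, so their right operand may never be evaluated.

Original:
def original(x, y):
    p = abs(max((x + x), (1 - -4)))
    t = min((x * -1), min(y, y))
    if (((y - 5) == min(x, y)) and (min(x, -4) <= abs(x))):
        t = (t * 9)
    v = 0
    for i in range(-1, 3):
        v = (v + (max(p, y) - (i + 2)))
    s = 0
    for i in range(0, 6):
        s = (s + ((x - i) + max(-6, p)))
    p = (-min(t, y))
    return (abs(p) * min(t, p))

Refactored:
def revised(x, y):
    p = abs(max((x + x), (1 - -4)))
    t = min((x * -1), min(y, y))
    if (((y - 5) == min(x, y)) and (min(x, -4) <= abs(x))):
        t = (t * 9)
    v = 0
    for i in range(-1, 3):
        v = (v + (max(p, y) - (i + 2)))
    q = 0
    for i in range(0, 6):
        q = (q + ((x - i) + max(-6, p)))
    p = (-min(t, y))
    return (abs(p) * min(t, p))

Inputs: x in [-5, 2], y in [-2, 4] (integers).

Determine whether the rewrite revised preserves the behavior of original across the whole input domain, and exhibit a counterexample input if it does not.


Side by side, the visible changes include: local variable names differ.
One worked example (x=-2, y=-2) — original: p=5, then t=-2, then (((y - 5) == min(x, y)) and (min(x, -4) <= abs(x))) is false, then v=0, then (i=-1), then v=4, then (i=0), then v=7, then (i=1), then v=9, then (i=2), then v=10, then s=0, then (i=0), then s=3, then (i=1), then s=5, then (i=2), then s=6, then (i=3), then s=6, then (i=4), then s=5, then (i=5), then s=3, then p=2, then returns -4; revised: p=5, then t=-2, then (((y - 5) == min(x, y)) and (min(x, -4) <= abs(x))) is false, then v=0, then (i=-1), then v=4, then (i=0), then v=7, then (i=1), then v=9, then (i=2), then v=10, then q=0, then (i=0), then q=3, then (i=1), then q=5, then (i=2), then q=6, then (i=3), then q=6, then (i=4), then q=5, then (i=5), then q=3, then p=2, then returns -4; agreement on -4.
An exhaustive pass over the 56 declared inputs shows identical outputs.
verdict: equivalent


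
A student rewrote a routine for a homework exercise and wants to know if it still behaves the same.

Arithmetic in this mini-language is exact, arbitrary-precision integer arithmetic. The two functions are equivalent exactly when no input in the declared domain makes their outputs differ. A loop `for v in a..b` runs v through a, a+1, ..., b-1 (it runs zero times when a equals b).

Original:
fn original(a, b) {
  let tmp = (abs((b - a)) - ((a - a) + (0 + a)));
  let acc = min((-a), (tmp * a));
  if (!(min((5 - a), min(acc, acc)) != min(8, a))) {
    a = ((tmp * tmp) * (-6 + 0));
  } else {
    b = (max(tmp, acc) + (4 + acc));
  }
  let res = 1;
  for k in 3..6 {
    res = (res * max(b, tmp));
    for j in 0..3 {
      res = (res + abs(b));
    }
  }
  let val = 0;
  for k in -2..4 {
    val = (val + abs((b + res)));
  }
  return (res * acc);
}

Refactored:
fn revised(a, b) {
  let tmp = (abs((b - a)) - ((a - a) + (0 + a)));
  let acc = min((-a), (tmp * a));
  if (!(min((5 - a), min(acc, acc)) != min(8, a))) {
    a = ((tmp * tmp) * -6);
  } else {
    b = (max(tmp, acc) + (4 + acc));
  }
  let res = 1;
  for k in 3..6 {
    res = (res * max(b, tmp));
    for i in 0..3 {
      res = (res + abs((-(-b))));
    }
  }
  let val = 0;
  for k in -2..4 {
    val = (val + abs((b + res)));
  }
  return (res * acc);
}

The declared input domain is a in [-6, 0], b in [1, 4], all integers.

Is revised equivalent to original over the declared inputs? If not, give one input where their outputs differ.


Reading the diff, among the changes: constant usage differs, local variable names differ, arithmetic usage differs.
One worked example (a=-6, b=2) — original: tmp becomes 14; next acc becomes -84; next (!(min((5 - a), min(acc, acc)) != min(8, a))) evaluates to false; next b becomes -66; next res becomes 1; next at k=3:; next res becomes 14; next at j=0:; next res becomes 80; next at j=1:; next res becomes 146; next at j=2:; next res becomes 212; next at k=4:; next res becomes 2968; next at j=0:; next res becomes 3034; next at j=1:; next res becomes 3100; next at j=2:; next res becomes 3166; next at k=5:; next res becomes 44324; next at j=0:; next res becomes 44390; next at j=1:; next res becomes 44456; next at j=2:; next res becomes 44522; next val becomes 0; next at k=-2:; next val becomes 44456; next at k=-1:; next val becomes 88912; next at k=0:; next val becomes 133368; next at k=1:; next val becomes 177824; next at k=2:; next val becomes 222280; next at k=3:; next val becomes 266736; next final value -3739848; revised: tmp becomes 14; next acc becomes -84; next (!(min((5 - a), min(acc, acc)) != min(8, a))) evaluates to false; next b becomes -66; next res becomes 1; next at k=3:; next res becomes 14; next at i=0:; next res becomes 80; next at i=1:; next res becomes 146; next at i=2:; next res becomes 212; next at k=4:; next res becomes 2968; next at i=0:; next res becomes 3034; next at i=1:; next res becomes 3100; next at i=2:; next res becomes 3166; next at k=5:; next res becomes 44324; next at i=0:; next res becomes 44390; next at i=1:; next res becomes 44456; next at i=2:; next res becomes 44522; next val becomes 0; next at k=-2:; next val becomes 44456; next at k=-1:; next val becomes 88912; next at k=0:; next val becomes 133368; next at k=1:; next val becomes 177824; next at k=2:; next val becomes 222280; next at k=3:; next val becomes 266736; next final value -3739848; agreement on -3739848.
Across all 28 domain points the two functions coincide.
verdict: equivalent


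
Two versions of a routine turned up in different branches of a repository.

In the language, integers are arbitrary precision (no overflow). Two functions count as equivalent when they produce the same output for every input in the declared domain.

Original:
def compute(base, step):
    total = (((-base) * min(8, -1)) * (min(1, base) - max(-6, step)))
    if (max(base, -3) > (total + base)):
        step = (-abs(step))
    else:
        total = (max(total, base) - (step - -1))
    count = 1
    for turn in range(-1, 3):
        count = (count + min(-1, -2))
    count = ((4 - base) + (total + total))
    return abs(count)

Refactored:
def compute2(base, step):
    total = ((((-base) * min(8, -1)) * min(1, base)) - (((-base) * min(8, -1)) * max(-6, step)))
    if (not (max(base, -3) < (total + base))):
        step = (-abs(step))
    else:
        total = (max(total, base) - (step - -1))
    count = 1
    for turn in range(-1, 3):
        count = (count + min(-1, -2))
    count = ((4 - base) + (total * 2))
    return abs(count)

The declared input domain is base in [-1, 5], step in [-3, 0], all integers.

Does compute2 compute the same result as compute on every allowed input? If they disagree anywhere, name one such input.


Input base=0, step=-3: 8 from compute versus 4 from compute2.
verdict: not equivalent; witness: base=0, step=-3


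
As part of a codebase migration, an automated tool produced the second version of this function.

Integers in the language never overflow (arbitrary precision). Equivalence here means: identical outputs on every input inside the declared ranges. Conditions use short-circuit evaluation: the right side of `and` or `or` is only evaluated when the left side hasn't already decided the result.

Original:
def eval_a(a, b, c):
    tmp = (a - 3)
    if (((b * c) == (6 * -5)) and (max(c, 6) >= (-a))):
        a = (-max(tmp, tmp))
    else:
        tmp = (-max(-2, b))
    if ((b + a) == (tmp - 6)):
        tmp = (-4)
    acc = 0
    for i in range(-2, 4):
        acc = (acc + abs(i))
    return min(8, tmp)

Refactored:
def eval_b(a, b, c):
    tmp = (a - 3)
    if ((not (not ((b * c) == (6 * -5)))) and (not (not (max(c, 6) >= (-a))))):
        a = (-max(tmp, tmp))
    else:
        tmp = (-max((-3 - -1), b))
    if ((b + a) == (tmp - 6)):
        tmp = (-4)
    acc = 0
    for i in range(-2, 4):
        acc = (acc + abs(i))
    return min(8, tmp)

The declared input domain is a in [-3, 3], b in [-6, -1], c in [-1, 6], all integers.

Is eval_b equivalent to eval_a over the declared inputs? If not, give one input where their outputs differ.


Side by side, the visible changes include: boolean connective usage differs; and constant usage differs; and arithmetic usage differs.
Tracing a=-1, b=-5, c=-1: eval_a: tmp=-4, then (((b * c) == (6 * -5)) and (max(c, 6) >= (-a))) is false, then tmp=2, then ((b + a) == (tmp - 6)) is false, then acc=0, then (i=-2), then acc=2, then (i=-1), then acc=3, then (i=0), then acc=3, then (i=1), then acc=4, then (i=2), then acc=6, then (i=3), then acc=9, then returns 2 | eval_b: tmp=-4, then ((not (not ((b * c) == (6 * -5)))) and (not (not (max(c, 6) >= (-a))))) is false, then tmp=2, then ((b + a) == (tmp - 6)) is false, then acc=0, then (i=-2), then acc=2, then (i=-1), then acc=3, then (i=0), then acc=3, then (i=1), then acc=4, then (i=2), then acc=6, then (i=3), then acc=9, then returns 2 — matching result 2.
Checked all 336 inputs in the declared domain: the outputs agree on every one.
verdict: equivalent


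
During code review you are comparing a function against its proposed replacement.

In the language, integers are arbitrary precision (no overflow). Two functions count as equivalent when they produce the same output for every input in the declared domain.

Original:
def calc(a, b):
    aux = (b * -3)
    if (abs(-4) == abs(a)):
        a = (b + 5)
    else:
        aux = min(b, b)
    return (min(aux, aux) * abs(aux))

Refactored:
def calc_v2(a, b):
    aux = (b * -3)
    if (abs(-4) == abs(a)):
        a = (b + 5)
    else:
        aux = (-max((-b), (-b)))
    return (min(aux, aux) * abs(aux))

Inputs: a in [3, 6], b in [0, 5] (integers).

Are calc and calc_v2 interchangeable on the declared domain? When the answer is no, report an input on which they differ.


Behavior is preserved: although min/max/abs usage differs, the outputs never diverge.
Spot check at a=5, b=3 — calc: aux := -9 | (abs(-4) == abs(a)): false | aux := 3 | result 9. calc_v2: aux := -9 | (abs(-4) == abs(a)): false | aux := 3 | result 9. Both give 9.
Checked all 24 inputs in the declared domain: the outputs agree on every one.
verdict: equivalent


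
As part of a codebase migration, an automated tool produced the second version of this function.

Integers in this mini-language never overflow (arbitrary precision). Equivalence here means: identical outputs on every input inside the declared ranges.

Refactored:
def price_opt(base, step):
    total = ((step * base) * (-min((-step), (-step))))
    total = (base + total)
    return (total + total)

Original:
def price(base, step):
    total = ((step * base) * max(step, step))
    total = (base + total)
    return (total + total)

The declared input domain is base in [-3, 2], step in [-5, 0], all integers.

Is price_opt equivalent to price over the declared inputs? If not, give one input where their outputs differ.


Differences: min/max/abs usage differs — yet all 36 inputs agree.
verdict: equivalent


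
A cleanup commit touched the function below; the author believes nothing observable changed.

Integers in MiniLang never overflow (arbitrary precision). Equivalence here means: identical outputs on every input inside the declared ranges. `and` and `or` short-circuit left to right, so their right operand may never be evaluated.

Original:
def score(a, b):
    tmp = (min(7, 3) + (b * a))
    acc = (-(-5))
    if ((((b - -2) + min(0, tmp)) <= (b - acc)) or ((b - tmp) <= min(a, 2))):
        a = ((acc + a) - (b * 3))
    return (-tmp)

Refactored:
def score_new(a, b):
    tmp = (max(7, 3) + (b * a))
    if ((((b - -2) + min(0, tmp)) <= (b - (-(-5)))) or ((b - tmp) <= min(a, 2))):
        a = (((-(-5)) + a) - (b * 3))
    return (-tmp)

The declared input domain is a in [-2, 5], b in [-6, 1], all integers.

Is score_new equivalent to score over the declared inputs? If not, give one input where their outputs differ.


Not equivalent: a=-2, b=-6 separates them (-15 vs -19).
score: tmp=15, then acc=5, then ((((b - -2) + min(0, tmp)) <= (b - acc)) or ((b - tmp) <= min(a, 2))) is true, then a=21, then returns -15
score_new: tmp=19, then ((((b - -2) + min(0, tmp)) <= (b - (-(-5)))) or ((b - tmp) <= min(a, 2))) is true, then a=21, then returns -19
verdict: not equivalent; witness: a=-2, b=-6


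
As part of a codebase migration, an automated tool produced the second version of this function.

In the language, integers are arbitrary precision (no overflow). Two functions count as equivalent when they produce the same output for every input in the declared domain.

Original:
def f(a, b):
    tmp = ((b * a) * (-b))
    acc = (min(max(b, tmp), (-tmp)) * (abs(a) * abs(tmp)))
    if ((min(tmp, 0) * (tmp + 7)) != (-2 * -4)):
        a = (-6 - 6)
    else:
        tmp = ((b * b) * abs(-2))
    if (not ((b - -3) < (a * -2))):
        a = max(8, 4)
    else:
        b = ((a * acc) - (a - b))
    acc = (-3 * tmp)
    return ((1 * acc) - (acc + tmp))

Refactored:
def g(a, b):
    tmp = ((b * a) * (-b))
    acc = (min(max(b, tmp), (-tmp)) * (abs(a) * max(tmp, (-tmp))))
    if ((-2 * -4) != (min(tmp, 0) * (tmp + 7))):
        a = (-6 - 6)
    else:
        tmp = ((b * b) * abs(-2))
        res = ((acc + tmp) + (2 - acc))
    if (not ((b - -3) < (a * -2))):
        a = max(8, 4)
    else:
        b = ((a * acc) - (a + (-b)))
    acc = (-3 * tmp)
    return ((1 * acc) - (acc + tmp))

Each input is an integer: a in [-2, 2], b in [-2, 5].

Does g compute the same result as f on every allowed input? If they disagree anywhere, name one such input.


Comparing the listings, the differences include: local variable names differ, and constant usage differs, and statement counts differ, and min/max/abs usage differs, and arithmetic usage differs.
Tracing a=-1, b=1: f: tmp=1, then acc=-1, then ((min(tmp, 0) * (tmp + 7)) != (-2 * -4)) is true, then a=-12, then (not ((b - -3) < (a * -2))) is false, then b=25, then acc=-3, then returns -1 | g: tmp=1, then acc=-1, then ((-2 * -4) != (min(tmp, 0) * (tmp + 7))) is true, then a=-12, then (not ((b - -3) < (a * -2))) is false, then b=25, then acc=-3, then returns -1 — matching result -1.
Every one of the 40 inputs gives matching results.
verdict: equivalent


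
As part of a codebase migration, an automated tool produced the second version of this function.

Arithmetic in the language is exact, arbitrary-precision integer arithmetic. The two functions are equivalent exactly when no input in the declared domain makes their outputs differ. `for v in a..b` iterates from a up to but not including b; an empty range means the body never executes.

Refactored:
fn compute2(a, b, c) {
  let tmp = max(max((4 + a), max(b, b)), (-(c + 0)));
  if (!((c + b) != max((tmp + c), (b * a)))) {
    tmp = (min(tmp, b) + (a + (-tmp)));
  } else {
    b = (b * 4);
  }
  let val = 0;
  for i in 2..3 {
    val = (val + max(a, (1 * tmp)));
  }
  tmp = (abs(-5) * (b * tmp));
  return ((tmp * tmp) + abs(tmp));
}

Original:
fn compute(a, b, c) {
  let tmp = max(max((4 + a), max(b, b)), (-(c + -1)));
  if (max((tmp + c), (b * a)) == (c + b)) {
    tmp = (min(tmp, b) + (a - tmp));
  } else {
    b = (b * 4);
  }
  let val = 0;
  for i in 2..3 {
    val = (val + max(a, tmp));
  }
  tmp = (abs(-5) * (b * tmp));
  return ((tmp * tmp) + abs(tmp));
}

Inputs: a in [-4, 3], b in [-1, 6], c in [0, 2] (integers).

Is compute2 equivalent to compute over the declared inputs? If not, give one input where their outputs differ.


At a=-4, b=-1, c=0: compute gives 420, compute2 gives 0.
verdict: not equivalent; witness: a=-4, b=-1, c=0


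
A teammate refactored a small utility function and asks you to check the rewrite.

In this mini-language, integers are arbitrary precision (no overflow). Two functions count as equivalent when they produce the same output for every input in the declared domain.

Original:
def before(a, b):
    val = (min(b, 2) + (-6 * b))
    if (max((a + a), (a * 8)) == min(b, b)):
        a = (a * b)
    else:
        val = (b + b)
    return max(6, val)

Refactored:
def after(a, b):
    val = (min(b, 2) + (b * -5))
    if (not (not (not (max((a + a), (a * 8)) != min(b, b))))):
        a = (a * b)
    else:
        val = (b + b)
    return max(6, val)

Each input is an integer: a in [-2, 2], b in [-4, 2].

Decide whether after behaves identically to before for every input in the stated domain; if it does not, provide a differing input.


Not equivalent: a=-2, b=-4 separates them (20 vs 16).
before: val becomes 20; next (max((a + a), (a * 8)) == min(b, b)) evaluates to true; next a becomes 8; next final value 20
after: val becomes 16; next (not (not (not (max((a + a), (a * 8)) != min(b, b))))) evaluates to true; next a becomes 8; next final value 16
verdict: not equivalent; witness: a=-2, b=-4


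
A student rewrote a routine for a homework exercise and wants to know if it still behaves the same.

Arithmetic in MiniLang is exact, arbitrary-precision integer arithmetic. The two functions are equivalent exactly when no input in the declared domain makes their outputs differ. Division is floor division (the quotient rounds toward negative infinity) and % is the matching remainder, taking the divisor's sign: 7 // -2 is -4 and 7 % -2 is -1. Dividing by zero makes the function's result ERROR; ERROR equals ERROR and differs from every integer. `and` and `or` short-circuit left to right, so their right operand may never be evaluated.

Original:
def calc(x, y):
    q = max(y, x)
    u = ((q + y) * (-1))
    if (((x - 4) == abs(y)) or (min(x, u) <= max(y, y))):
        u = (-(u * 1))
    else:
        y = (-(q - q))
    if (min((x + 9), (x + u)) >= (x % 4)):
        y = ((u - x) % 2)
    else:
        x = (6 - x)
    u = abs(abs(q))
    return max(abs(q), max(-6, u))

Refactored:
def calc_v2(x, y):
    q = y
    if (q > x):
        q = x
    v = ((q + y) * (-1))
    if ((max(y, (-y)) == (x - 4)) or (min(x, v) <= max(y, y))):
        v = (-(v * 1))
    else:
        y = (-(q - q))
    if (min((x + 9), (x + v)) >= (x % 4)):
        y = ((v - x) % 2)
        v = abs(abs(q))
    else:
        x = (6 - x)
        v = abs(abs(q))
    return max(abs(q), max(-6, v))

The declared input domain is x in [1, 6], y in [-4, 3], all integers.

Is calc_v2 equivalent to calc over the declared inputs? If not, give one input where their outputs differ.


Try x=1, y=-4.
calc: q becomes 1; next u becomes 3; next (((x - 4) == abs(y)) or (min(x, u) <= max(y, y))) evaluates to false; next y becomes 0; next (min((x + 9), (x + u)) >= (x % 4)) evaluates to true; next y becomes 0; next u becomes 1; next final value 1
calc_v2: q becomes -4; next (q > x) evaluates to false; next v becomes 8; next ((max(y, (-y)) == (x - 4)) or (min(x, v) <= max(y, y))) evaluates to false; next y becomes 0; next (min((x + 9), (x + v)) >= (x % 4)) evaluates to true; next y becomes 1; next v becomes 4; next final value 4
1 against 4: the behavior changed.
verdict: not equivalent; witness: x=1, y=-4


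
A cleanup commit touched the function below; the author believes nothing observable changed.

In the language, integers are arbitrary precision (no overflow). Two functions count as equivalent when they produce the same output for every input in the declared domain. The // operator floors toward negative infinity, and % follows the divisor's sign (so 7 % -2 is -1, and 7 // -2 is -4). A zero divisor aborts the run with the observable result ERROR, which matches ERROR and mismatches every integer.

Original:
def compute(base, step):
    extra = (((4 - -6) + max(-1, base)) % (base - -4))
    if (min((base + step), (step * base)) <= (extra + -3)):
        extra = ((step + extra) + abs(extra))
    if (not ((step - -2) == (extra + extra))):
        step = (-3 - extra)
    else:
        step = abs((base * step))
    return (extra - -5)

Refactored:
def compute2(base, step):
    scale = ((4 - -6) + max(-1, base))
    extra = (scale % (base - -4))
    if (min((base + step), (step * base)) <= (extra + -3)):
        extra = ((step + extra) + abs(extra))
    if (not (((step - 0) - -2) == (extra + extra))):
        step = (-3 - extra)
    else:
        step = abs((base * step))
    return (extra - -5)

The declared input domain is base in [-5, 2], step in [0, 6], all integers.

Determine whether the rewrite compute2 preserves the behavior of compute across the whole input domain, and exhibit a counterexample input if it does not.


Changes here: statement counts differ; and local variable names differ; and constant usage differs; and arithmetic usage differs; the full 56-point sweep finds no disagreement.
verdict: equivalent


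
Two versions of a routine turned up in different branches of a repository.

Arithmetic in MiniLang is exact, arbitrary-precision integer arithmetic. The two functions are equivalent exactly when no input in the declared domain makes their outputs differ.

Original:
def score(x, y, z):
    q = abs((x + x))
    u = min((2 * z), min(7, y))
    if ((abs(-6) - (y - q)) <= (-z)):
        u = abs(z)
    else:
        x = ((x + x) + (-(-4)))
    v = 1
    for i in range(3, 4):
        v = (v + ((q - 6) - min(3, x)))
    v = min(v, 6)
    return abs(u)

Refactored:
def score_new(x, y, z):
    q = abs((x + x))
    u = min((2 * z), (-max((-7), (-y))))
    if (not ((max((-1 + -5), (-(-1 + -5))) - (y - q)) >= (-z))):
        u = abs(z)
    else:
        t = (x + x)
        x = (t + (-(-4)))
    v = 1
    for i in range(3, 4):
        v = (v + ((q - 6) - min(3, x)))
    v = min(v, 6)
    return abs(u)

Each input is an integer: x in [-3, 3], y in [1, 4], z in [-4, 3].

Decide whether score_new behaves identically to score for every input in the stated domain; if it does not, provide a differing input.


Take x=-1, y=4, z=-4.
score: q=2, then u=-8, then ((abs(-6) - (y - q)) <= (-z)) is true, then u=4, then v=1, then (i=3), then v=-2, then v=-2, then returns 4
score_new: q=2, then u=-8, then (not ((max((-1 + -5), (-(-1 + -5))) - (y - q)) >= (-z))) is false, then t=-2, then x=2, then v=1, then (i=3), then v=-5, then v=-5, then returns 8
4 against 8: the behavior changed.
verdict: not equivalent; witness: x=-1, y=4, z=-4


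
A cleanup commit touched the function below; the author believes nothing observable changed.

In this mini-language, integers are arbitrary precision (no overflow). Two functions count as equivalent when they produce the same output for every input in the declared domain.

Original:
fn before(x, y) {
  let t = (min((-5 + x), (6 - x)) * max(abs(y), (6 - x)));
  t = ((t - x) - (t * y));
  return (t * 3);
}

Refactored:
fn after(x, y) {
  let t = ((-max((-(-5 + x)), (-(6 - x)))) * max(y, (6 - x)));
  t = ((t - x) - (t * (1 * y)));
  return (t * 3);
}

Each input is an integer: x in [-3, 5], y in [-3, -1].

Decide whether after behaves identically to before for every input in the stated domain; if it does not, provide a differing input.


Run the pair on x=4, y=-3.
before: t=-3, then t=-16, then returns -48
after: t=-2, then t=-12, then returns -36
-48 != -36, so the rewrite changes behavior.
verdict: not equivalent; witness: x=4, y=-3


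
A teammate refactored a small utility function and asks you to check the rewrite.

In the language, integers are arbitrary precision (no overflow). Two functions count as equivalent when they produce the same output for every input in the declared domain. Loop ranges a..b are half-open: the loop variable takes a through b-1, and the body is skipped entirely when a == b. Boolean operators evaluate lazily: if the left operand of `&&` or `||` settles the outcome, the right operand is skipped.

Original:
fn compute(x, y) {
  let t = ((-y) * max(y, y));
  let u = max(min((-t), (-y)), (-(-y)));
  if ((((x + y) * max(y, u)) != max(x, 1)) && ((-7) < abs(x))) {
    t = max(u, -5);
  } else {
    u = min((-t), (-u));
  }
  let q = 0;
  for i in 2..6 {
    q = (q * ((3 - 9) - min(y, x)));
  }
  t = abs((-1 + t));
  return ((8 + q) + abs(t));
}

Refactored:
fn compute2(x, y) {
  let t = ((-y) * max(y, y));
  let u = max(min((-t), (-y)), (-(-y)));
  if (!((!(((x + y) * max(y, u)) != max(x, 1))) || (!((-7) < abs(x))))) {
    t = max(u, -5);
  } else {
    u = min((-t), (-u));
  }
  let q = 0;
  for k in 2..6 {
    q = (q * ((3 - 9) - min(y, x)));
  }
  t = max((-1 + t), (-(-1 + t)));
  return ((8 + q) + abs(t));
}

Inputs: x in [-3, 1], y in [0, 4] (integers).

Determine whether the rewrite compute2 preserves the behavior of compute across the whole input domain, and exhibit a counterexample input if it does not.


Side by side, the visible changes include: local variable names differ, plus boolean connective usage differs, plus min/max/abs usage differs, plus arithmetic usage differs, plus constant usage differs.
Tracing x=-1, y=2: compute: t becomes -4; next u becomes 2; next ((((x + y) * max(y, u)) != max(x, 1)) && ((-7) < abs(x))) evaluates to true; next t becomes 2; next q becomes 0; next at i=2:; next q becomes 0; next at i=3:; next q becomes 0; next at i=4:; next q becomes 0; next at i=5:; next q becomes 0; next t becomes 1; next final value 9 | compute2: t becomes -4; next u becomes 2; next (!((!(((x + y) * max(y, u)) != max(x, 1))) || (!((-7) < abs(x))))) evaluates to true; next t becomes 2; next q becomes 0; next at k=2:; next q becomes 0; next at k=3:; next q becomes 0; next at k=4:; next q becomes 0; next at k=5:; next q becomes 0; next t becomes 1; next final value 9 — matching result 9.
An exhaustive pass over the 25 declared inputs shows identical outputs.
verdict: equivalent


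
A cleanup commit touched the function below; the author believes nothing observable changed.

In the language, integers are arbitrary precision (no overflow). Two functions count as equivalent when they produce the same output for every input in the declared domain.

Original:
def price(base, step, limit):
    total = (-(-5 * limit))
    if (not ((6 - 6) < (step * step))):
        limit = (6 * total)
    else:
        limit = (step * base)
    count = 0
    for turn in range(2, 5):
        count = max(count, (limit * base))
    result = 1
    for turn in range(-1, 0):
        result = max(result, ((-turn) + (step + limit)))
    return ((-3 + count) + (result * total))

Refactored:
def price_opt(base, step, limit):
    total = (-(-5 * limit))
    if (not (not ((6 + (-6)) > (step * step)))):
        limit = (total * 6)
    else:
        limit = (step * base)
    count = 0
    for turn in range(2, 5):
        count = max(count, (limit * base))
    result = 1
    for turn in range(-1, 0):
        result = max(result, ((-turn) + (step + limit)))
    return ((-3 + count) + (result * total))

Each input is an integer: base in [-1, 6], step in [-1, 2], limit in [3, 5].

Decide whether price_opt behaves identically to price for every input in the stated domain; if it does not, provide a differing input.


The rewrite breaks on base=-1, step=0, limit=3, where the results are 1362 and 12.
price: total=15, then (not ((6 - 6) < (step * step))) is true, then limit=90, then count=0, then (turn=2), then count=0, then (turn=3), then count=0, then (turn=4), then count=0, then result=1, then (turn=-1), then result=91, then returns 1362
price_opt: total=15, then (not (not ((6 + (-6)) > (step * step)))) is false, then limit=0, then count=0, then (turn=2), then count=0, then (turn=3), then count=0, then (turn=4), then count=0, then result=1, then (turn=-1), then result=1, then returns 12
verdict: not equivalent; witness: base=-1, step=0, limit=3


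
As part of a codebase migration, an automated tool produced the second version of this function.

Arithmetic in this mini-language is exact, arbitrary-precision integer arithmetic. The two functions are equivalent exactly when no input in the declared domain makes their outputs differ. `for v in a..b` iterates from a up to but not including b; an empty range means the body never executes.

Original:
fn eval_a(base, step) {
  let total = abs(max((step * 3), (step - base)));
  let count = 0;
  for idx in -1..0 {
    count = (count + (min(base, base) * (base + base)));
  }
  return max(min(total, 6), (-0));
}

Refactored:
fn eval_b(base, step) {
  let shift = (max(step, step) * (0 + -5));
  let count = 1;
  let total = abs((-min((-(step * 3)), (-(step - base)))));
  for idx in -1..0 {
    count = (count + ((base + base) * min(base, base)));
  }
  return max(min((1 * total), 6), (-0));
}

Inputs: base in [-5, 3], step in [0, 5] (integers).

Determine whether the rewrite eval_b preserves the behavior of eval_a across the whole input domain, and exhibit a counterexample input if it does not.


Equivalent. The one real change (`0` became `1`) has no effect anywhere in the declared ranges.
Across all 54 domain points the two functions coincide.
As a probe, take base=0, step=2: eval_a runs total = 6; count = 0; [idx=-1]; count = 0; return 6; eval_b runs shift = -10; count = 1; total = 6; [idx=-1]; count = 1; return 6; both end at 6.
verdict: equivalent


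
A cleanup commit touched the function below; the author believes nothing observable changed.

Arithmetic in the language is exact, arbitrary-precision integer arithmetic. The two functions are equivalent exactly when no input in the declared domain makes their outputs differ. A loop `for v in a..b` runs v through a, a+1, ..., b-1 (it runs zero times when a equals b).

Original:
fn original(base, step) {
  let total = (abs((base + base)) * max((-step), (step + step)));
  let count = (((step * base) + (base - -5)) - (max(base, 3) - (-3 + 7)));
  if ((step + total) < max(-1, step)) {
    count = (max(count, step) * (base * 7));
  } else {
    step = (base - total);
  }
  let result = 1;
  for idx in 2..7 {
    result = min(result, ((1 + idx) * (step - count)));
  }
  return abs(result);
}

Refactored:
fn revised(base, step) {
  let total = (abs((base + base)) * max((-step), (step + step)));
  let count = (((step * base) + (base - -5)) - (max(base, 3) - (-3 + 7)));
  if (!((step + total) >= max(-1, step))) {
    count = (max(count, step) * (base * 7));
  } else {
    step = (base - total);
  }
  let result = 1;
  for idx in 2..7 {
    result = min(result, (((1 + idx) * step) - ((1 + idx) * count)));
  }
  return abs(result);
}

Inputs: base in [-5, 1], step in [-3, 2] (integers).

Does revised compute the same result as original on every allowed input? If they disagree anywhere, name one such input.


Reading the diff, among the changes: constant usage differs; and boolean connective usage differs; and arithmetic usage differs; and comparison usage differs.
Spot check at base=-5, step=-2 — original: total becomes 20; next count becomes 11; next ((step + total) < max(-1, step)) evaluates to false; next step becomes -25; next result becomes 1; next at idx=2:; next result becomes -108; next at idx=3:; next result becomes -144; next at idx=4:; next result becomes -180; next at idx=5:; next result becomes -216; next at idx=6:; next result becomes -252; next final value 252. revised: total becomes 20; next count becomes 11; next (!((step + total) >= max(-1, step))) evaluates to false; next step becomes -25; next result becomes 1; next at idx=2:; next result becomes -108; next at idx=3:; next result becomes -144; next at idx=4:; next result becomes -180; next at idx=5:; next result becomes -216; next at idx=6:; next result becomes -252; next final value 252. Both give 252.
Checked all 42 inputs in the declared domain: the outputs agree on every one.
verdict: equivalent


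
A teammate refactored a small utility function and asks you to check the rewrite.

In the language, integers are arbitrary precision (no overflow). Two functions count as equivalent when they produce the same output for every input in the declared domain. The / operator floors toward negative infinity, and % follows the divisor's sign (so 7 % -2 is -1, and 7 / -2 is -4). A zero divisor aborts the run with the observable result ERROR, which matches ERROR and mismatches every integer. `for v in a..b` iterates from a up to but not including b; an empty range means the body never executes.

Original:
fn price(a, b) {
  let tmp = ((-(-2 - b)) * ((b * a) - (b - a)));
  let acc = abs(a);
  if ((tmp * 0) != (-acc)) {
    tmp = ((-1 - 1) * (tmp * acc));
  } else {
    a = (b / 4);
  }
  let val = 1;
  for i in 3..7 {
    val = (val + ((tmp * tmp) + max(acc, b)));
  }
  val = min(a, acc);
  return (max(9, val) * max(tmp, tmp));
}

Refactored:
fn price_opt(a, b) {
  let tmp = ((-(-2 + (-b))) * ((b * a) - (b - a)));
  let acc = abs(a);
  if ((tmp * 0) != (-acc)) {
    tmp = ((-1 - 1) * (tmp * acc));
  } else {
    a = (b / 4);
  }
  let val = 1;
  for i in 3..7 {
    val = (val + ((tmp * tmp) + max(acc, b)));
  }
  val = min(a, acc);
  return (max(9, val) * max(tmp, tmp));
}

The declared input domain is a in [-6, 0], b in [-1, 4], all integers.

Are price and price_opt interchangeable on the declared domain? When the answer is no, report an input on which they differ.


The two versions differ — the changes include arithmetic usage differs.
As a probe, take a=-5, b=2: price runs tmp = -68; acc = 5; ((tmp * 0) != (-acc)) -> true; tmp = 680; val = 1; [i=3]; val = 462406; [i=4]; val = 924811; [i=5]; val = 1387216; [i=6]; val = 1849621; val = -5; return 6120; price_opt runs tmp = -68; acc = 5; ((tmp * 0) != (-acc)) -> true; tmp = 680; val = 1; [i=3]; val = 462406; [i=4]; val = 924811; [i=5]; val = 1387216; [i=6]; val = 1849621; val = -5; return 6120; both end at 6120.
Sweeping the whole domain (42 inputs) finds no disagreement.
verdict: equivalent


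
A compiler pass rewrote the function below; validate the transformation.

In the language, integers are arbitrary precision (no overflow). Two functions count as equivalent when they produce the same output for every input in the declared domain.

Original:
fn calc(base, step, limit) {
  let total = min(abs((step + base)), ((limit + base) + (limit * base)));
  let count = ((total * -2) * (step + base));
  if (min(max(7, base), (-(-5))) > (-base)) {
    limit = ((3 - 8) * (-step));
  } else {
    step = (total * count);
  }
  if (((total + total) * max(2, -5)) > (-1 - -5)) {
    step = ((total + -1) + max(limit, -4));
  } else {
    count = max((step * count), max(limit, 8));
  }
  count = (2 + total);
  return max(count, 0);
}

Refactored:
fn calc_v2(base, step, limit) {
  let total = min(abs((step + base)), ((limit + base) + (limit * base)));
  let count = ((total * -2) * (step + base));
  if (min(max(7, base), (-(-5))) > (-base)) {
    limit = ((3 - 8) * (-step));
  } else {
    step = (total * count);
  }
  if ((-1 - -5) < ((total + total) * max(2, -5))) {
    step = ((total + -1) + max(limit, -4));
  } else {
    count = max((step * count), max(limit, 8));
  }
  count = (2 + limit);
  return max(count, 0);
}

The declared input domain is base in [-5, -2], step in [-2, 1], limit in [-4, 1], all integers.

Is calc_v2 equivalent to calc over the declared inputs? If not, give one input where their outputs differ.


Run the pair on base=-5, step=-2, limit=-4.
calc: total becomes 7; next count becomes 98; next (min(max(7, base), (-(-5))) > (-base)) evaluates to false; next step becomes 686; next (((total + total) * max(2, -5)) > (-1 - -5)) evaluates to true; next step becomes 2; next count becomes 9; next final value 9
calc_v2: total becomes 7; next count becomes 98; next (min(max(7, base), (-(-5))) > (-base)) evaluates to false; next step becomes 686; next ((-1 - -5) < ((total + total) * max(2, -5))) evaluates to true; next step becomes 2; next count becomes -2; next final value 0
9 against 0: the behavior changed.
verdict: not equivalent; witness: base=-5, step=-2, limit=-4
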